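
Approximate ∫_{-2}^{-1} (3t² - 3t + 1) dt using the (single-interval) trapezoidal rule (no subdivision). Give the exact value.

T = (b−a)/2 · [f(-2) + f(-1)] = 0.5·[19 + 7] = 13.

13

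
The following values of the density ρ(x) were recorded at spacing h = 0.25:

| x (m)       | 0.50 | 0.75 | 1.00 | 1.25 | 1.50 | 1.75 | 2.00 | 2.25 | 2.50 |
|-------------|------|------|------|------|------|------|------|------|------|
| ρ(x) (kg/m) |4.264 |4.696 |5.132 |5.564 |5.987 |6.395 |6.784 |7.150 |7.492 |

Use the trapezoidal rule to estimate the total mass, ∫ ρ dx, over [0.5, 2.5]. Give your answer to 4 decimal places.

h = 0.25, n = 8.
(h/2)·[y₀ + 2y₁ + 2y₂ + 2y₃ + 2y₄ + 2y₅ + 2y₆ + 2y₇ + y₈] = 0.125·(95.172) = 11.8965.

11.8965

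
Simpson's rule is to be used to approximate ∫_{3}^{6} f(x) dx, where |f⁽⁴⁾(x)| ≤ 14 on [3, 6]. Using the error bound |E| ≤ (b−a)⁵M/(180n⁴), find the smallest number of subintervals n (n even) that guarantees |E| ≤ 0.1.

4

Need 3402/(180n⁴) ≤ 0.1.
n⁴ ≥ 3402/(180·0.1) = 189 ⇒ n ≥ 3.7078, so the smallest even n is 4. (n must be even for Simpson's rule.)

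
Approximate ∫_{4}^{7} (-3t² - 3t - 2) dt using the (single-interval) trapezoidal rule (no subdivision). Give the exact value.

T = (b−a)/2 · [f(4) + f(7)] = 1.5·[(-62) + (-170)] = -348.

-348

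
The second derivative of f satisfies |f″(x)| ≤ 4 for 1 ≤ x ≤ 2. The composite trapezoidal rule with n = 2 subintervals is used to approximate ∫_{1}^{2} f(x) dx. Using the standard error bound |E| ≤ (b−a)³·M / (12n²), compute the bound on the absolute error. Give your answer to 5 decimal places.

0.08333

|E| ≤ (1)³·4 / (12·2²) = 4/48 = 0.08333.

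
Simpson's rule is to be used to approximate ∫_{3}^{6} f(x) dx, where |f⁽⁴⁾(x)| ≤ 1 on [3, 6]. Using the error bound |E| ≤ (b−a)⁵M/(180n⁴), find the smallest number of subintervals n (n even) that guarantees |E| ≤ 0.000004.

26

Need 243/(180n⁴) ≤ 0.000004.
n⁴ ≥ 243/(180·0.000004) = 337500 ⇒ n ≥ 24.1029, so the smallest even n is 26. (n must be even for Simpson's rule.)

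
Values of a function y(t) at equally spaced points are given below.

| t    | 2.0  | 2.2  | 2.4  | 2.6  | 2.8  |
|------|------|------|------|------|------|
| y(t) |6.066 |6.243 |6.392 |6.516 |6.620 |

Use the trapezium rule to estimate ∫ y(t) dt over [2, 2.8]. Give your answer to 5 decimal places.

h = 0.2, n = 4.
(h/2)·[y₀ + 2y₁ + 2y₂ + 2y₃ + y₄] = 0.1·(50.988) = 5.09880.

5.09880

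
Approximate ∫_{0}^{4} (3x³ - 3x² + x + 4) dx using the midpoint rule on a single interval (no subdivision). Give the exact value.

M = (b−a)·f(2) = 4·(18) = 72.

72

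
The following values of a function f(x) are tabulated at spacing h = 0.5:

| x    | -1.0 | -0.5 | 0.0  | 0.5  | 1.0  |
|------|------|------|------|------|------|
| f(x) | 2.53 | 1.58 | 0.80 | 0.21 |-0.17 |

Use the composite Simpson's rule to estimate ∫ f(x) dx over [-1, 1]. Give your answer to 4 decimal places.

1.8533

h = 0.5, n = 4.
(h/3)·[y₀ + 4y₁ + 2y₂ + 4y₃ + y₄] = 0.166667·(11.12) = 1.8533.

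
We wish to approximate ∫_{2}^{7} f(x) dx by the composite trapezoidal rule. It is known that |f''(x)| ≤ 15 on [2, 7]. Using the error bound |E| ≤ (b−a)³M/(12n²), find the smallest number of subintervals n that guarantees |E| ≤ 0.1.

40

Need 1875/(12n²) ≤ 0.1.
n² ≥ 1875/(12·0.1) = 1562.5 ⇒ n ≥ 39.5285, so the smallest n is 40.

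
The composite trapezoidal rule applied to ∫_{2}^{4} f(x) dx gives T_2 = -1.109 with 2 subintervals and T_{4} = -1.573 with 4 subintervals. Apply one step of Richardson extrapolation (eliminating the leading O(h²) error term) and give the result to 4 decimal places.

R = (4·T_{4} − T_2) / 3 = (4·(-1.573) − (-1.109))/3 = (-5.183)/3 = -1.7277.

-1.7277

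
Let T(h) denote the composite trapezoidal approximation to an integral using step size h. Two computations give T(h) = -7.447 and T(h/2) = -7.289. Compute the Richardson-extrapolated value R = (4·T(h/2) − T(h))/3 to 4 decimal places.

-7.2363

R = (4·T(h/2) − T(h)) / 3 = (4·(-7.289) − (-7.447))/3 = (-21.709)/3 = -7.2363.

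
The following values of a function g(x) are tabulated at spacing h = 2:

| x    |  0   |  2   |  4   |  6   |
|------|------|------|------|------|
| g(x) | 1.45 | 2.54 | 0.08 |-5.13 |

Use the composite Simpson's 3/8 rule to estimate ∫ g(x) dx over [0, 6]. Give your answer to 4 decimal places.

3.1350

h = 2, n = 3.
(3h/8)·[y₀ + 3y₁ + 3y₂ + y₃] = 0.75·(4.18) = 3.1350.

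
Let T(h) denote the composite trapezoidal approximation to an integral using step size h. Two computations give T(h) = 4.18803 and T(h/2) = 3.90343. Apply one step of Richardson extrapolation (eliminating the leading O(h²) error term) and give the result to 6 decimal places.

R = (4·T(h/2) − T(h)) / 3 = (4·3.90343 − 4.18803)/3 = (11.42569)/3 = 3.808563.

3.808563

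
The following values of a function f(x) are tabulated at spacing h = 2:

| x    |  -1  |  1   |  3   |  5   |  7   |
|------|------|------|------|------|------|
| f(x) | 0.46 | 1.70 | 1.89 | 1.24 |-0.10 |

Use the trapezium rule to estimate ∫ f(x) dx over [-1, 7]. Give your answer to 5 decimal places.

10.02000

h = 2, n = 4.
(h/2)·[y₀ + 2y₁ + 2y₂ + 2y₃ + y₄] = 1·(10.02) = 10.02000.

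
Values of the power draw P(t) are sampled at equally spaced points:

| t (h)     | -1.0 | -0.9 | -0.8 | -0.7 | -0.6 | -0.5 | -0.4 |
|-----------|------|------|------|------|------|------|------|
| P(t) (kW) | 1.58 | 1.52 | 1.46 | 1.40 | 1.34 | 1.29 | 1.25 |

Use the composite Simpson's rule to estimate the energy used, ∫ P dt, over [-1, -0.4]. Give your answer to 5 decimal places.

h = 0.1, n = 6.
(h/3)·[y₀ + 4y₁ + 2y₂ + 4y₃ + 2y₄ + 4y₅ + y₆] = 0.033333·(25.27) = 0.84233.

0.84233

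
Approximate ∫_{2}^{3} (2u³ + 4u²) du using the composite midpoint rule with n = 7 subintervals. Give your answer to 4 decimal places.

h = (3 − 2)/7 = 0.142857.
Midpoints m₁,…,m₇ = 2.071429, 2.214286, 2.357143, 2.5, 2.642857, 2.785714, 2.928571.
f(m₁)=34.939504, f(m₂)=41.325802, f(m₃)=48.417638, f(m₄)=56.25, f(m₅)=64.857872, f(m₆)=74.276239, f(m₇)=84.540087.
h·[f(m₁) + f(m₂) + f(m₃) + f(m₄) + f(m₅) + f(m₆) + f(m₇)] = 0.142857·(404.607143) = 57.8010.

57.8010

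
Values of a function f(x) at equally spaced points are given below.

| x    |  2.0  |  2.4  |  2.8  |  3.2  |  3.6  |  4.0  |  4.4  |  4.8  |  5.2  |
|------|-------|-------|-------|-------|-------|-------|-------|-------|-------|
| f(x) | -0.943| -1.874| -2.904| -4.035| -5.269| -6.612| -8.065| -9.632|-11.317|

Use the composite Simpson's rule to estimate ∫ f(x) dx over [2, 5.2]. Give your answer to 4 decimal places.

-17.7797

h = 0.4, n = 8.
(h/3)·[y₀ + 4y₁ + 2y₂ + 4y₃ + 2y₄ + 4y₅ + 2y₆ + 4y₇ + y₈] = 0.133333·(-133.348) = -17.7797.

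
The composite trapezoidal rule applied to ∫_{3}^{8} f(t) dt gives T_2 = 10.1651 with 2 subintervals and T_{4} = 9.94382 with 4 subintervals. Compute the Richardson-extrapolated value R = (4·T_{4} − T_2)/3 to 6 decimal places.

R = (4·T_{4} − T_2) / 3 = (4·9.94382 − 10.1651)/3 = (29.61018)/3 = 9.870060.

9.870060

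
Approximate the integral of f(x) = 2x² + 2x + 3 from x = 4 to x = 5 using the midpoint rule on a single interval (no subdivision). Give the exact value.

52.5

M = (b−a)·f(4.5) = 1·(52.5) = 52.5.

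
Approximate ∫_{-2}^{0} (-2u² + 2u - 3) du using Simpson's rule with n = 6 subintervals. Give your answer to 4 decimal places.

-15.3333

h = (0 − (-2))/6 = 0.333333.
Nodes u₀,…,u₆ = -2, -1.666667, -1.333333, -1, -0.666667, -0.333333, 0.
f(u) = -2u² + 2u - 3: f₀=-15, f₁=-11.888889, f₂=-9.222222, f₃=-7, f₄=-5.222222, f₅=-3.888889, f₆=-3.
(h/3)·[f₀ + 4f₁ + 2f₂ + 4f₃ + 2f₄ + 4f₅ + f₆] = 0.111111·(-138) = -15.3333.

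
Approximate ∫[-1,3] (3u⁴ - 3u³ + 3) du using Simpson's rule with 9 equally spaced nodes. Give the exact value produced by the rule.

h = (3 − (-1))/8 = 0.5.
Nodes u₀,…,u₈ = -1, -0.5, 0, 0.5, 1, 1.5, 2, 2.5, 3.
f(u) = 3u⁴ - 3u³ + 3: f₀=9, f₁=3.5625, f₂=3, f₃=2.8125, f₄=3, f₅=8.0625, f₆=27, f₇=73.3125, f₈=165.
(h/3)·[f₀ + 4f₁ + 2f₂ + 4f₃ + 2f₄ + 4f₅ + 2f₆ + 4f₇ + f₈] = 0.166667·(591) = 98.5.

98.5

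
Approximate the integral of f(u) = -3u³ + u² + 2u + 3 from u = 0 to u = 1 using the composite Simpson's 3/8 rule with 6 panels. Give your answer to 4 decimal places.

h = (1 − 0)/6 = 0.166667.
Nodes u₀,…,u₆ = 0, 0.166667, 0.333333, 0.5, 0.666667, 0.833333, 1.
f(u) = -3u³ + u² + 2u + 3: f₀=3, f₁=3.347222, f₂=3.666667, f₃=3.875, f₄=3.888889, f₅=3.625, f₆=3.
(3h/8)·[f₀ + 3f₁ + 3f₂ + 2f₃ + 3f₄ + 3f₅ + f₆] = 0.0625·(57.333333) = 3.5833.

3.5833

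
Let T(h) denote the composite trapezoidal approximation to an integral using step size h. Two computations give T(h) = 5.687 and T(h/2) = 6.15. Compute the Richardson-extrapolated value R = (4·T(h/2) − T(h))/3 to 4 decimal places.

6.3043

R = (4·T(h/2) − T(h)) / 3 = (4·6.15 − 5.687)/3 = (18.913)/3 = 6.3043.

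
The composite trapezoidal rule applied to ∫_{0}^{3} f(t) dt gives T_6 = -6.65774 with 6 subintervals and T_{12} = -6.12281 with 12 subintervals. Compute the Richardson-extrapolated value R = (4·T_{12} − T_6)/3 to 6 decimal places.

-5.944500

R = (4·T_{12} − T_6) / 3 = (4·(-6.12281) − (-6.65774))/3 = (-17.83350)/3 = -5.944500.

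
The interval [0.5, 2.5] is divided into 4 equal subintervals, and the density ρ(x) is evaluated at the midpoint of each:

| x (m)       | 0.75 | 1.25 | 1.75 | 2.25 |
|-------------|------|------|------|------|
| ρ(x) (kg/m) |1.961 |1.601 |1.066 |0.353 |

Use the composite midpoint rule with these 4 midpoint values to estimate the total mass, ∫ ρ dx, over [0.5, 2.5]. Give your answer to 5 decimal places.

h = 0.5, n = 4.
h·[y(m₁) + y(m₂) + y(m₃) + y(m₄)] = 0.5·(4.981) = 2.49050.

2.49050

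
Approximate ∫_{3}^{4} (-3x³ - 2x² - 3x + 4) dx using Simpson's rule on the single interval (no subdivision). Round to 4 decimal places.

-162.4167

S = (b−a)/6 · [f(3) + 4f(3.5) + f(4)] = 0.166667·[(-104) + 4·(-159.625) + (-232)] = -162.4167.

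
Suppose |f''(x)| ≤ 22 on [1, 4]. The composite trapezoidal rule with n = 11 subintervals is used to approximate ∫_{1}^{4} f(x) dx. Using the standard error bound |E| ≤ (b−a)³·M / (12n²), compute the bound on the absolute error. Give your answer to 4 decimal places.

|E| ≤ (3)³·22 / (12·11²) = 594/1452 = 0.4091.

0.4091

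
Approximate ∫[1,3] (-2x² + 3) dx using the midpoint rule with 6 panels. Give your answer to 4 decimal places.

-11.2963

h = (3 − 1)/6 = 0.333333.
Midpoints m₁,…,m₆ = 1.166667, 1.5, 1.833333, 2.166667, 2.5, 2.833333.
f(m₁)=0.277778, f(m₂)=-1.5, f(m₃)=-3.722222, f(m₄)=-6.388889, f(m₅)=-9.5, f(m₆)=-13.055556.
h·[f(m₁) + f(m₂) + f(m₃) + f(m₄) + f(m₅) + f(m₆)] = 0.333333·(-33.888889) = -11.2963.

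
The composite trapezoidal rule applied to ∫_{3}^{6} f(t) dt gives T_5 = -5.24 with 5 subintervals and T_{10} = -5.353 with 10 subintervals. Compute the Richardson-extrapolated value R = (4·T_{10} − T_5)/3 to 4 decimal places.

R = (4·T_{10} − T_5) / 3 = (4·(-5.353) − (-5.24))/3 = (-16.172)/3 = -5.3907.

-5.3907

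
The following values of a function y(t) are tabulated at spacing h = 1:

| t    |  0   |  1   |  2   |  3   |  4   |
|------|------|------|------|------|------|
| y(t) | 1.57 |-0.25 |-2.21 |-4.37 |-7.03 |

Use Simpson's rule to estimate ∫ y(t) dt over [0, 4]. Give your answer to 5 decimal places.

h = 1, n = 4.
(h/3)·[y₀ + 4y₁ + 2y₂ + 4y₃ + y₄] = 0.333333·(-28.36) = -9.45333.

-9.45333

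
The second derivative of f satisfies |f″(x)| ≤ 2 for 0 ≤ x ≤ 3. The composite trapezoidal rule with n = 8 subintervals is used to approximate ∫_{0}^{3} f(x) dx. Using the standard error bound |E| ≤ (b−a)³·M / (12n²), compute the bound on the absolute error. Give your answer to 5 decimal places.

|E| ≤ (3)³·2 / (12·8²) = 54/768 = 0.07031.

0.07031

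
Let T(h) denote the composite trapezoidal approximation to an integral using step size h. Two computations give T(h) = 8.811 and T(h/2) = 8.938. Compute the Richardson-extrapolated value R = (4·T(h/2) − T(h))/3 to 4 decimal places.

R = (4·T(h/2) − T(h)) / 3 = (4·8.938 − 8.811)/3 = (26.941)/3 = 8.9803.

8.9803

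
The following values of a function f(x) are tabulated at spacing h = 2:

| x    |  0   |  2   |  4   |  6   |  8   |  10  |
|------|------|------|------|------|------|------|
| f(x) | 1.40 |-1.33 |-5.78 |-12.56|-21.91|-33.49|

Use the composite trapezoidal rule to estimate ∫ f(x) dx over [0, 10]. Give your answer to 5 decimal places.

h = 2, n = 5.
(h/2)·[y₀ + 2y₁ + 2y₂ + 2y₃ + 2y₄ + y₅] = 1·(-115.25) = -115.25000.

-115.25000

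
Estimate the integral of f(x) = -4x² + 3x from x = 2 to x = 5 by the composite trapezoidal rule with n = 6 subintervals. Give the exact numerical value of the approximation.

-125

h = (5 − 2)/6 = 0.5.
Nodes x₀,…,x₆ = 2, 2.5, 3, 3.5, 4, 4.5, 5.
f(x) = -4x² + 3x: f₀=-10, f₁=-17.5, f₂=-27, f₃=-38.5, f₄=-52, f₅=-67.5, f₆=-85.
(h/2)·[f₀ + 2f₁ + 2f₂ + 2f₃ + 2f₄ + 2f₅ + f₆] = 0.25·(-500) = -125.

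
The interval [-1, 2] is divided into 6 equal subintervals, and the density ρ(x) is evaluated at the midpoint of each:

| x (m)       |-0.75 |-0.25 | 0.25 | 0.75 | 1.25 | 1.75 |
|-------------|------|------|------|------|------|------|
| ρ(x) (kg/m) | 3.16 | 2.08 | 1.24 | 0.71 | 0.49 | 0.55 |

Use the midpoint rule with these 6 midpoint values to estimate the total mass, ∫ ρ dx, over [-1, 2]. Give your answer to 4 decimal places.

h = 0.5, n = 6.
h·[y(m₁) + y(m₂) + y(m₃) + y(m₄) + y(m₅) + y(m₆)] = 0.5·(8.23) = 4.1150.

4.1150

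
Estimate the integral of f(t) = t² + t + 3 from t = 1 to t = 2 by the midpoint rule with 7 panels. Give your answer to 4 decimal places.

h = (2 − 1)/7 = 0.142857.
Midpoints m₁,…,m₇ = 1.071429, 1.214286, 1.357143, 1.5, 1.642857, 1.785714, 1.928571.
f(m₁)=5.219388, f(m₂)=5.688776, f(m₃)=6.198980, f(m₄)=6.75, f(m₅)=7.341837, f(m₆)=7.974490, f(m₇)=8.647959.
h·[f(m₁) + f(m₂) + f(m₃) + f(m₄) + f(m₅) + f(m₆) + f(m₇)] = 0.142857·(47.821429) = 6.8316.

6.8316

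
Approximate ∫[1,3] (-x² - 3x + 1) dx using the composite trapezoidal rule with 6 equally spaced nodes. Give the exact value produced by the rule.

h = (3 − 1)/5 = 0.4.
Nodes x₀,…,x₅ = 1, 1.4, 1.8, 2.2, 2.6, 3.
f(x) = -x² - 3x + 1: f₀=-3, f₁=-5.16, f₂=-7.64, f₃=-10.44, f₄=-13.56, f₅=-17.
(h/2)·[f₀ + 2f₁ + 2f₂ + 2f₃ + 2f₄ + f₅] = 0.2·(-93.6) = -18.72.

-18.72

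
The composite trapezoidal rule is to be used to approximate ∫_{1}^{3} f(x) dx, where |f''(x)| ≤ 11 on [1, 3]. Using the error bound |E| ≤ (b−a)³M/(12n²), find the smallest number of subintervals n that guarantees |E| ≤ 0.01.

28

Need 88/(12n²) ≤ 0.01.
n² ≥ 88/(12·0.01) = 733.333 ⇒ n ≥ 27.0801, so the smallest n is 28.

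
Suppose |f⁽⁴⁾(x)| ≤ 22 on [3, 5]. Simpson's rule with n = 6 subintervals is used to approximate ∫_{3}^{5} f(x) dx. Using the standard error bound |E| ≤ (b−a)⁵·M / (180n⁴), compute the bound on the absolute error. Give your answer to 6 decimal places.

|E| ≤ (2)⁵·22 / (180·6⁴) = 704/233280 = 0.003018.

0.003018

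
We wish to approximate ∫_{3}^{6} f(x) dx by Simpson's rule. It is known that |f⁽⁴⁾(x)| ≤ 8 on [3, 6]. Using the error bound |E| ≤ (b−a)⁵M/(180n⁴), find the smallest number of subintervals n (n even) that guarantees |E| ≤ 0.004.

8

Need 1944/(180n⁴) ≤ 0.004.
n⁴ ≥ 1944/(180·0.004) = 2700 ⇒ n ≥ 7.2084, so the smallest even n is 8. (n must be even for Simpson's rule.)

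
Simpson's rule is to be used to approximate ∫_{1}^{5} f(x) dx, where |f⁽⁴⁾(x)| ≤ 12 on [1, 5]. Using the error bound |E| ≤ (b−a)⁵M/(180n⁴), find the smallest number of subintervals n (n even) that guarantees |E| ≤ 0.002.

14

Need 12288/(180n⁴) ≤ 0.002.
n⁴ ≥ 12288/(180·0.002) = 34133.3 ⇒ n ≥ 13.5924, so the smallest even n is 14. (n must be even for Simpson's rule.)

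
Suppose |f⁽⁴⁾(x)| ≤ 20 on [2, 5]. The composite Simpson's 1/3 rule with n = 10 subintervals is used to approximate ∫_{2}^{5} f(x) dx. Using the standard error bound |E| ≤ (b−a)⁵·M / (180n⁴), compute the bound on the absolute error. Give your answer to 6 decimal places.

0.002700

|E| ≤ (3)⁵·20 / (180·10⁴) = 4860/1800000 = 0.002700.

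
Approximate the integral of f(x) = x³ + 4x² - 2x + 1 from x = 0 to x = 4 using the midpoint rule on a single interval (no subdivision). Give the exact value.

84

M = (b−a)·f(2) = 4·(21) = 84.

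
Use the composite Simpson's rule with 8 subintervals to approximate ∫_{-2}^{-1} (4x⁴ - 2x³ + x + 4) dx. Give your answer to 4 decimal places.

34.8001

h = (-1 − (-2))/8 = 0.125.
Nodes x₀,…,x₈ = -2, -1.875, -1.75, -1.625, -1.5, -1.375, -1.25, -1.125, -1.
f(x) = 4x⁴ - 2x³ + x + 4: f₀=82, f₁=64.7470703125, f₂=50.484375, f₃=38.8486328125, f₄=29.5, f₅=22.1220703125, f₆=16.421875, f₇=12.1298828125, f₈=9.
(h/3)·[f₀ + 4f₁ + 2f₂ + 4f₃ + 2f₄ + 4f₅ + 2f₆ + 4f₇ + f₈] = 0.041667·(835.203125) = 34.8001.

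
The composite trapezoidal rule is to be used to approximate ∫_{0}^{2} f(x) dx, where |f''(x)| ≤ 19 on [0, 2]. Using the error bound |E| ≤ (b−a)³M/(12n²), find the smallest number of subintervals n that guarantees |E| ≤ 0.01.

Need 152/(12n²) ≤ 0.01.
n² ≥ 152/(12·0.01) = 1266.67 ⇒ n ≥ 35.5903, so the smallest n is 36.

36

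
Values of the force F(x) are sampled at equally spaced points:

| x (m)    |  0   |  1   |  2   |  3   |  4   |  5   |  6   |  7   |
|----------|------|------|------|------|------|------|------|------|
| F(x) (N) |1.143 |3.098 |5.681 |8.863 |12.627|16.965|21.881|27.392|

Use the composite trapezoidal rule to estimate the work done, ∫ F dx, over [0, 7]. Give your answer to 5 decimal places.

h = 1, n = 7.
(h/2)·[y₀ + 2y₁ + 2y₂ + 2y₃ + 2y₄ + 2y₅ + 2y₆ + y₇] = 0.5·(166.765) = 83.38250.

83.38250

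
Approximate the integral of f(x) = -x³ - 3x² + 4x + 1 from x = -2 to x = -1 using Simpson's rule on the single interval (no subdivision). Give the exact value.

-8.25

S = (b−a)/6 · [f(-2) + 4f(-1.5) + f(-1)] = 0.166667·[(-11) + 4·(-8.375) + (-5)] = -8.25.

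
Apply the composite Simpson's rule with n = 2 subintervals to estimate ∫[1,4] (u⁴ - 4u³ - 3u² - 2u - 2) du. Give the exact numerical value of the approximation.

h = (4 − 1)/2 = 1.5.
Nodes u₀,…,u₂ = 1, 2.5, 4.
f(u) = u⁴ - 4u³ - 3u² - 2u - 2: f₀=-10, f₁=-49.1875, f₂=-58.
(h/3)·[f₀ + 4f₁ + f₂] = 0.5·(-264.75) = -132.375.

-132.375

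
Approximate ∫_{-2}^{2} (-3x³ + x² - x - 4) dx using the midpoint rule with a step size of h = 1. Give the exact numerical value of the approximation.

-11

h = (2 − (-2))/4 = 1.
Midpoints m₁,…,m₄ = -1.5, -0.5, 0.5, 1.5.
f(m₁)=9.875, f(m₂)=-2.875, f(m₃)=-4.625, f(m₄)=-13.375.
h·[f(m₁) + f(m₂) + f(m₃) + f(m₄)] = 1·(-11) = -11.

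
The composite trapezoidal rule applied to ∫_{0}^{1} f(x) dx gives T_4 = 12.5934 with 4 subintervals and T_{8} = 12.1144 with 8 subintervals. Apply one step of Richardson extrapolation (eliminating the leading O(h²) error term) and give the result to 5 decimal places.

R = (4·T_{8} − T_4) / 3 = (4·12.1144 − 12.5934)/3 = (35.8642)/3 = 11.95473.

11.95473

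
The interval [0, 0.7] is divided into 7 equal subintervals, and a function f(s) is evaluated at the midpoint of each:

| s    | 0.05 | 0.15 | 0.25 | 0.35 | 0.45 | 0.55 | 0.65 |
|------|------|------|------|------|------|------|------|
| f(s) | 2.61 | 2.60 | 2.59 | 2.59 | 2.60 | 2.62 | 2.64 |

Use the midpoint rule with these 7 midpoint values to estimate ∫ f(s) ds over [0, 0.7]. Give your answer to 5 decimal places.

h = 0.1, n = 7.
h·[y(m₁) + y(m₂) + y(m₃) + y(m₄) + y(m₅) + y(m₆) + y(m₇)] = 0.1·(18.25) = 1.82500.

1.82500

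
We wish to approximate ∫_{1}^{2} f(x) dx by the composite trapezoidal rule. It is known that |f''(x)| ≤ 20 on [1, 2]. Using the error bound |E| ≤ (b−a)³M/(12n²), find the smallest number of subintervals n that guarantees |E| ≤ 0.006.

Need 20/(12n²) ≤ 0.006.
n² ≥ 20/(12·0.006) = 277.778 ⇒ n ≥ 16.6667, so the smallest n is 17.

17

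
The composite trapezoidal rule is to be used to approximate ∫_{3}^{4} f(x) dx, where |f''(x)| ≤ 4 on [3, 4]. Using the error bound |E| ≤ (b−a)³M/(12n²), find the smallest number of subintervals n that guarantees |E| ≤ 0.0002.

41

Need 4/(12n²) ≤ 0.0002.
n² ≥ 4/(12·0.0002) = 1666.67 ⇒ n ≥ 40.8248, so the smallest n is 41.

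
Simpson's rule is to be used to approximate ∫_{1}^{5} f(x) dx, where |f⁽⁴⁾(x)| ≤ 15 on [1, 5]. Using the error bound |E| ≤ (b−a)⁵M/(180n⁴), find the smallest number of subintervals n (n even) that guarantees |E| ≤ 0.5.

4

Need 15360/(180n⁴) ≤ 0.5.
n⁴ ≥ 15360/(180·0.5) = 170.667 ⇒ n ≥ 3.6144, so the smallest even n is 4. (n must be even for Simpson's rule.)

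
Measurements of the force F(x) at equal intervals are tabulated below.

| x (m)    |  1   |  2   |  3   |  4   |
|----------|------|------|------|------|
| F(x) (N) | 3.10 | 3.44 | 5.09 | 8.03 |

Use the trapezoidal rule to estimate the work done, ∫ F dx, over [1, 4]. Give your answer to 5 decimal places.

h = 1, n = 3.
(h/2)·[y₀ + 2y₁ + 2y₂ + y₃] = 0.5·(28.19) = 14.09500.

14.09500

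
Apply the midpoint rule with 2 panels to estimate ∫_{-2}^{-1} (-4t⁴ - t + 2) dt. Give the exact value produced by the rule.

h = (-1 − (-2))/2 = 0.5.
Midpoints m₁,…,m₂ = -1.75, -1.25.
f(m₁)=-33.765625, f(m₂)=-6.515625.
h·[f(m₁) + f(m₂)] = 0.5·(-40.28125) = -20.140625.

-20.140625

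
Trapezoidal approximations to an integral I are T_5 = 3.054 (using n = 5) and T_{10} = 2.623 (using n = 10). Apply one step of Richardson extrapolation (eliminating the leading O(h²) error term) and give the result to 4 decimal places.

R = (4·T_{10} − T_5) / 3 = (4·2.623 − 3.054)/3 = (7.438)/3 = 2.4793.

2.4793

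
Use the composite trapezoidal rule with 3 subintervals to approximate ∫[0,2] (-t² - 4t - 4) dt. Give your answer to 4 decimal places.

-18.8148

h = (2 − 0)/3 = 0.666667.
Nodes t₀,…,t₃ = 0, 0.666667, 1.333333, 2.
f(t) = -t² - 4t - 4: f₀=-4, f₁=-7.111111, f₂=-11.111111, f₃=-16.
(h/2)·[f₀ + 2f₁ + 2f₂ + f₃] = 0.333333·(-56.444444) = -18.8148.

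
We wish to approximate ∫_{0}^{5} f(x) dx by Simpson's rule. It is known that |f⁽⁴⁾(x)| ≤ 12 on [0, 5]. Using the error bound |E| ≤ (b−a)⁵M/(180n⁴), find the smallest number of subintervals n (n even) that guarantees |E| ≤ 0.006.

14

Need 37500/(180n⁴) ≤ 0.006.
n⁴ ≥ 37500/(180·0.006) = 34722.2 ⇒ n ≥ 13.6506, so the smallest even n is 14. (n must be even for Simpson's rule.)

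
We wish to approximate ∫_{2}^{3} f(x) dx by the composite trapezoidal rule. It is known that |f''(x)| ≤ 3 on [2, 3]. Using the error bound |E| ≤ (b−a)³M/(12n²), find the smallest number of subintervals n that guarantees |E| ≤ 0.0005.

Need 3/(12n²) ≤ 0.0005.
n² ≥ 3/(12·0.0005) = 500 ⇒ n ≥ 22.3607, so the smallest n is 23.

23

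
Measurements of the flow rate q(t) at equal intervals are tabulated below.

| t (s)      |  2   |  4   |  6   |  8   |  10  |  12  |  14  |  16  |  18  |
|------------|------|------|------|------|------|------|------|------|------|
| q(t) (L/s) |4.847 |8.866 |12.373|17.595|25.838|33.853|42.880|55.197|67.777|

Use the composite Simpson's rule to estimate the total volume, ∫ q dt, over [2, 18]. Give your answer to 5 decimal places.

h = 2, n = 8.
(h/3)·[y₀ + 4y₁ + 2y₂ + 4y₃ + 2y₄ + 4y₅ + 2y₆ + 4y₇ + y₈] = 0.666667·(696.850) = 464.56667.

464.56667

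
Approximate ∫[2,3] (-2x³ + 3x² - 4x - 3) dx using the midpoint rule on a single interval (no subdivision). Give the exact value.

-25.5

M = (b−a)·f(2.5) = 1·(-25.5) = -25.5.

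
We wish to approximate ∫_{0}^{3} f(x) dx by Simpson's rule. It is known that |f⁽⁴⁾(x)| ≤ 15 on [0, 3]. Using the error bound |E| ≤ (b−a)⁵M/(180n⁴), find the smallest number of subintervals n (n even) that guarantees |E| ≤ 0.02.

Need 3645/(180n⁴) ≤ 0.02.
n⁴ ≥ 3645/(180·0.02) = 1012.5 ⇒ n ≥ 5.6409, so the smallest even n is 6. (n must be even for Simpson's rule.)

6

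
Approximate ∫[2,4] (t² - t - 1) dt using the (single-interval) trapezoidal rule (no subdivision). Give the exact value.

12

T = (b−a)/2 · [f(2) + f(4)] = 1·[1 + 11] = 12.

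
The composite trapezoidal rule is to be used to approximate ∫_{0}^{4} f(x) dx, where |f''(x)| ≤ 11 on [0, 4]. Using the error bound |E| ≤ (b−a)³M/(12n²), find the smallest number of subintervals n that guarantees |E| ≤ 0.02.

Need 704/(12n²) ≤ 0.02.
n² ≥ 704/(12·0.02) = 2933.33 ⇒ n ≥ 54.1603, so the smallest n is 55.

55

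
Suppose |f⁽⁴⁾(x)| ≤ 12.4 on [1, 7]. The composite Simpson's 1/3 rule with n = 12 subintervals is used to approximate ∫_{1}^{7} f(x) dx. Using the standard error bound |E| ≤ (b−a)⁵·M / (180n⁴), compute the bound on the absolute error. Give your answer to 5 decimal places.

0.02583

|E| ≤ (6)⁵·12.4 / (180·12⁴) = 96422.4/3732480 = 0.02583.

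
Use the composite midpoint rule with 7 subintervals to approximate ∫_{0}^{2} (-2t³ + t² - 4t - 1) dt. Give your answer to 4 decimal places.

h = (2 − 0)/7 = 0.285714.
Midpoints m₁,…,m₇ = 0.142857, 0.428571, 0.714286, 1, 1.285714, 1.571429, 1.857143.
f(m₁)=-1.556851, f(m₂)=-2.688047, f(m₃)=-4.075802, f(m₄)=-6, f(m₅)=-8.740525, f(m₆)=-12.577259, f(m₇)=-17.790087.
h·[f(m₁) + f(m₂) + f(m₃) + f(m₄) + f(m₅) + f(m₆) + f(m₇)] = 0.285714·(-53.428571) = -15.2653.

-15.2653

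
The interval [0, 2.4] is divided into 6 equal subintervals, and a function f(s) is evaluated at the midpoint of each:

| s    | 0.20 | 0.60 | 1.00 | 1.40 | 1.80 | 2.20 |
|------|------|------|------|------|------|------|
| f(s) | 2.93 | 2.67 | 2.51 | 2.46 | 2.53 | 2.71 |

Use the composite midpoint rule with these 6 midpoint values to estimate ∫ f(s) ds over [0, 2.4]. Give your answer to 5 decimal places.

6.32400

h = 0.4, n = 6.
h·[y(m₁) + y(m₂) + y(m₃) + y(m₄) + y(m₅) + y(m₆)] = 0.4·(15.81) = 6.32400.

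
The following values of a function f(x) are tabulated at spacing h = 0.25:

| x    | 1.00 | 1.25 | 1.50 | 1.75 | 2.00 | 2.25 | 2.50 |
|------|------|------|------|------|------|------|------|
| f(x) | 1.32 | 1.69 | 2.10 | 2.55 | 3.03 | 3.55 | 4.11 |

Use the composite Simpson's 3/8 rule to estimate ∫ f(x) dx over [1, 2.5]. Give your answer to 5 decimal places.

3.90375

h = 0.25, n = 6.
(3h/8)·[y₀ + 3y₁ + 3y₂ + 2y₃ + 3y₄ + 3y₅ + y₆] = 0.09375·(41.64) = 3.90375.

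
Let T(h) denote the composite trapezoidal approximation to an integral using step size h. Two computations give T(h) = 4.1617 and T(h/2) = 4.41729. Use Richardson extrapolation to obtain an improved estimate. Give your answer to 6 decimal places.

R = (4·T(h/2) − T(h)) / 3 = (4·4.41729 − 4.1617)/3 = (13.50746)/3 = 4.502487.

4.502487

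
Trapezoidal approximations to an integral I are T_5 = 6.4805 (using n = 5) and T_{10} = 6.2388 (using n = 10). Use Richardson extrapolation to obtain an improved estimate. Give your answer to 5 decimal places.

6.15823

R = (4·T_{10} − T_5) / 3 = (4·6.2388 − 6.4805)/3 = (18.4747)/3 = 6.15823.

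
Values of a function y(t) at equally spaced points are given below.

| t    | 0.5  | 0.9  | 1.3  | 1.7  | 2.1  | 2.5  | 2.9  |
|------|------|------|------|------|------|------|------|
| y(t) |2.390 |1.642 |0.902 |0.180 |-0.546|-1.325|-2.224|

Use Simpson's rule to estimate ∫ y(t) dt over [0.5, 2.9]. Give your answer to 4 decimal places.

0.3821

h = 0.4, n = 6.
(h/3)·[y₀ + 4y₁ + 2y₂ + 4y₃ + 2y₄ + 4y₅ + y₆] = 0.133333·(2.866) = 0.3821.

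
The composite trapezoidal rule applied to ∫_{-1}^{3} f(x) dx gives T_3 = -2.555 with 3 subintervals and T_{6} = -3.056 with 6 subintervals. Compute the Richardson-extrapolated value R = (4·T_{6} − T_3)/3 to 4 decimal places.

-3.2230

R = (4·T_{6} − T_3) / 3 = (4·(-3.056) − (-2.555))/3 = (-9.669)/3 = -3.2230.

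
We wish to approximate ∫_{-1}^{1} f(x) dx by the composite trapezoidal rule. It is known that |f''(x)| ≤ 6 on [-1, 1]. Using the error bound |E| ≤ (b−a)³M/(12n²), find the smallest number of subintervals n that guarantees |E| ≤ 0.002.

45

Need 48/(12n²) ≤ 0.002.
n² ≥ 48/(12·0.002) = 2000 ⇒ n ≥ 44.7214, so the smallest n is 45.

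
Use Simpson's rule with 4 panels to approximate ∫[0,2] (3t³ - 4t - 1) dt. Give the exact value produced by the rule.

h = (2 − 0)/4 = 0.5.
Nodes t₀,…,t₄ = 0, 0.5, 1, 1.5, 2.
f(t) = 3t³ - 4t - 1: f₀=-1, f₁=-2.625, f₂=-2, f₃=3.125, f₄=15.
(h/3)·[f₀ + 4f₁ + 2f₂ + 4f₃ + f₄] = 0.166667·(12) = 2.

2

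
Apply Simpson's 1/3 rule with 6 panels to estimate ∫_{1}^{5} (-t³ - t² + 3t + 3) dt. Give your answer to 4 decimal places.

-149.3333

h = (5 − 1)/6 = 0.666667.
Nodes t₀,…,t₆ = 1, 1.666667, 2.333333, 3, 3.666667, 4.333333, 5.
f(t) = -t³ - t² + 3t + 3: f₀=4, f₁=0.592593, f₂=-8.148148, f₃=-24, f₄=-48.740741, f₅=-84.148148, f₆=-132.
(h/3)·[f₀ + 4f₁ + 2f₂ + 4f₃ + 2f₄ + 4f₅ + f₆] = 0.222222·(-672) = -149.3333.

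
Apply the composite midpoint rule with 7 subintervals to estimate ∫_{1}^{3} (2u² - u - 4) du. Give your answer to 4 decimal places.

h = (3 − 1)/7 = 0.285714.
Midpoints m₁,…,m₇ = 1.142857, 1.428571, 1.714286, 2, 2.285714, 2.571429, 2.857143.
f(m₁)=-2.530612, f(m₂)=-1.346939, f(m₃)=0.163265, f(m₄)=2, f(m₅)=4.163265, f(m₆)=6.653061, f(m₇)=9.469388.
h·[f(m₁) + f(m₂) + f(m₃) + f(m₄) + f(m₅) + f(m₆) + f(m₇)] = 0.285714·(18.571429) = 5.3061.

5.3061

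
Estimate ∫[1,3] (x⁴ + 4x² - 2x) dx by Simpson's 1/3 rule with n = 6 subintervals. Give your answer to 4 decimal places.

h = (3 − 1)/6 = 0.333333.
Nodes x₀,…,x₆ = 1, 1.333333, 1.666667, 2, 2.333333, 2.666667, 3.
f(x) = x⁴ + 4x² - 2x: f₀=3, f₁=7.604938, f₂=15.493827, f₃=28, f₄=46.753086, f₅=73.679012, f₆=111.
(h/3)·[f₀ + 4f₁ + 2f₂ + 4f₃ + 2f₄ + 4f₅ + f₆] = 0.111111·(675.629630) = 75.0700.

75.0700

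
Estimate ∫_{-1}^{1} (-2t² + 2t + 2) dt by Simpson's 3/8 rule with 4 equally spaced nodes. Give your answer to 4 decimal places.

2.6667

h = (1 − (-1))/3 = 0.666667.
Nodes t₀,…,t₃ = -1, -0.333333, 0.333333, 1.
f(t) = -2t² + 2t + 2: f₀=-2, f₁=1.111111, f₂=2.444444, f₃=2.
(3h/8)·[f₀ + 3f₁ + 3f₂ + f₃] = 0.25·(10.666667) = 2.6667.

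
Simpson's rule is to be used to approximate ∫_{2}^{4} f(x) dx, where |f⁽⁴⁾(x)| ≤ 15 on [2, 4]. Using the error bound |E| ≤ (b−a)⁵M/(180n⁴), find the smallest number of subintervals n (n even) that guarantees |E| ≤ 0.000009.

24

Need 480/(180n⁴) ≤ 0.000009.
n⁴ ≥ 480/(180·0.000009) = 296296 ⇒ n ≥ 23.3309, so the smallest even n is 24. (n must be even for Simpson's rule.)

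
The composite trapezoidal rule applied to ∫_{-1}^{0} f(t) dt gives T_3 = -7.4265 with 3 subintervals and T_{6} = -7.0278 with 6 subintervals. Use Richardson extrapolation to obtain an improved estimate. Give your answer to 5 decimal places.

R = (4·T_{6} − T_3) / 3 = (4·(-7.0278) − (-7.4265))/3 = (-20.6847)/3 = -6.89490.

-6.89490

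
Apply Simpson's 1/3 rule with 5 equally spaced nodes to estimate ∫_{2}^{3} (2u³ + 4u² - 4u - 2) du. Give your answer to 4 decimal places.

45.8333

h = (3 − 2)/4 = 0.25.
Nodes u₀,…,u₄ = 2, 2.25, 2.5, 2.75, 3.
f(u) = 2u³ + 4u² - 4u - 2: f₀=22, f₁=32.03125, f₂=44.25, f₃=58.84375, f₄=76.
(h/3)·[f₀ + 4f₁ + 2f₂ + 4f₃ + f₄] = 0.083333·(550) = 45.8333.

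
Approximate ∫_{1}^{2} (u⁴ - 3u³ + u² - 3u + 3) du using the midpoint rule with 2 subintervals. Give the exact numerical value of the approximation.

h = (2 − 1)/2 = 0.5.
Midpoints m₁,…,m₂ = 1.25, 1.75.
f(m₁)=-2.60546875, f(m₂)=-5.88671875.
h·[f(m₁) + f(m₂)] = 0.5·(-8.4921875) = -4.24609375.

-4.24609375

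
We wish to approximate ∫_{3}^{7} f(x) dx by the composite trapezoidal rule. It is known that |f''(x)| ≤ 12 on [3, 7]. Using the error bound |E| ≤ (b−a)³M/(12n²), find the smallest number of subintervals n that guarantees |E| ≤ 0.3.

15

Need 768/(12n²) ≤ 0.3.
n² ≥ 768/(12·0.3) = 213.333 ⇒ n ≥ 14.6059, so the smallest n is 15.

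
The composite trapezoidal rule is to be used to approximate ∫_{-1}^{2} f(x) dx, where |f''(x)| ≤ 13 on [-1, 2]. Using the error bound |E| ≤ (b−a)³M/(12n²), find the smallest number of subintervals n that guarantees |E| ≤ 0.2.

Need 351/(12n²) ≤ 0.2.
n² ≥ 351/(12·0.2) = 146.25 ⇒ n ≥ 12.0934, so the smallest n is 13.

13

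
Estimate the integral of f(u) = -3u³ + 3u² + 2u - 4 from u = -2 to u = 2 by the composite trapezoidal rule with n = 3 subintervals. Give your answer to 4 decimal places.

h = (2 − (-2))/3 = 1.333333.
Nodes u₀,…,u₃ = -2, -0.666667, 0.666667, 2.
f(u) = -3u³ + 3u² + 2u - 4: f₀=28, f₁=-3.111111, f₂=-2.222222, f₃=-12.
(h/2)·[f₀ + 2f₁ + 2f₂ + f₃] = 0.666667·(5.333333) = 3.5556.

3.5556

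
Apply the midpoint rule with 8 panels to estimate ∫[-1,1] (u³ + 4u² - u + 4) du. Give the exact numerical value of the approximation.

h = (1 − (-1))/8 = 0.25.
Midpoints m₁,…,m₈ = -0.875, -0.625, -0.375, -0.125, 0.125, 0.375, 0.625, 0.875.
f(m₁)=7.267578125, f(m₂)=5.943359375, f(m₃)=4.884765625, f(m₄)=4.185546875, f(m₅)=3.939453125, f(m₆)=4.240234375, f(m₇)=5.181640625, f(m₈)=6.857421875.
h·[f(m₁) + f(m₂) + f(m₃) + f(m₄) + f(m₅) + f(m₆) + f(m₇) + f(m₈)] = 0.25·(42.5) = 10.625.

10.625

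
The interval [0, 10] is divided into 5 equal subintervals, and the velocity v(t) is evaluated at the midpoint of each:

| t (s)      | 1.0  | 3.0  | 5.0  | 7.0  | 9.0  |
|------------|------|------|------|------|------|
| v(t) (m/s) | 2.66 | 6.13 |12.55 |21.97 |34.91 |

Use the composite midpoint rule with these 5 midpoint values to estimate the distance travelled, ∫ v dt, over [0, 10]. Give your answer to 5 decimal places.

156.44000

h = 2, n = 5.
h·[y(m₁) + y(m₂) + y(m₃) + y(m₄) + y(m₅)] = 2·(78.22) = 156.44000.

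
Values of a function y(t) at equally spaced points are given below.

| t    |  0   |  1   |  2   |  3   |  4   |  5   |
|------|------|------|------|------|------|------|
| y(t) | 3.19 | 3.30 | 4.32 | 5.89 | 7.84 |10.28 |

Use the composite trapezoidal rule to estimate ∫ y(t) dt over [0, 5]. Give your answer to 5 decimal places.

28.08500

h = 1, n = 5.
(h/2)·[y₀ + 2y₁ + 2y₂ + 2y₃ + 2y₄ + y₅] = 0.5·(56.17) = 28.08500.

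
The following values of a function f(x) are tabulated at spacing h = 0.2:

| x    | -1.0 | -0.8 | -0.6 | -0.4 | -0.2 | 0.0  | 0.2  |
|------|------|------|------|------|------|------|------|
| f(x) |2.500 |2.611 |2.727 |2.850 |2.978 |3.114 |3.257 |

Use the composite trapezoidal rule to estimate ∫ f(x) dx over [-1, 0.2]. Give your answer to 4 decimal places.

3.4317

h = 0.2, n = 6.
(h/2)·[y₀ + 2y₁ + 2y₂ + 2y₃ + 2y₄ + 2y₅ + y₆] = 0.1·(34.317) = 3.4317.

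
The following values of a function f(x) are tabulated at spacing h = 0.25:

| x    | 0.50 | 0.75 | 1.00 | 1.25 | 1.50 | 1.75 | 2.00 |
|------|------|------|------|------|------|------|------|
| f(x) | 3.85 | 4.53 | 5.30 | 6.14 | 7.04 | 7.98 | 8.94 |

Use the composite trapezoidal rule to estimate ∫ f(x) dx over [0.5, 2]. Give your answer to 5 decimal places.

9.34625

h = 0.25, n = 6.
(h/2)·[y₀ + 2y₁ + 2y₂ + 2y₃ + 2y₄ + 2y₅ + y₆] = 0.125·(74.77) = 9.34625.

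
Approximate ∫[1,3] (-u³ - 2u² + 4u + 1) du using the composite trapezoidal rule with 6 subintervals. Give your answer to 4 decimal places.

h = (3 − 1)/6 = 0.333333.
Nodes u₀,…,u₆ = 1, 1.333333, 1.666667, 2, 2.333333, 2.666667, 3.
f(u) = -u³ - 2u² + 4u + 1: f₀=2, f₁=0.407407, f₂=-2.518519, f₃=-7, f₄=-13.259259, f₅=-21.518519, f₆=-32.
(h/2)·[f₀ + 2f₁ + 2f₂ + 2f₃ + 2f₄ + 2f₅ + f₆] = 0.166667·(-117.777778) = -19.6296.

-19.6296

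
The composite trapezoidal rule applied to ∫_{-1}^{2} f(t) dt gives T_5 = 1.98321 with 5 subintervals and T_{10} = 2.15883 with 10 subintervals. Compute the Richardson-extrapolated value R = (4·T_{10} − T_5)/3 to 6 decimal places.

R = (4·T_{10} − T_5) / 3 = (4·2.15883 − 1.98321)/3 = (6.65211)/3 = 2.217370.

2.217370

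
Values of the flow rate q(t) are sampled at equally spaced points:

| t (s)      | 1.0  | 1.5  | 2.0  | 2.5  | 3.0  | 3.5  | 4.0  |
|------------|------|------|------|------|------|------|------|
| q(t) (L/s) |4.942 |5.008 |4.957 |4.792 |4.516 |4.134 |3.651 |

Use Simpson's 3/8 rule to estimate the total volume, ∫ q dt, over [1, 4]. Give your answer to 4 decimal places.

h = 0.5, n = 6.
(3h/8)·[y₀ + 3y₁ + 3y₂ + 2y₃ + 3y₄ + 3y₅ + y₆] = 0.1875·(74.022) = 13.8791.

13.8791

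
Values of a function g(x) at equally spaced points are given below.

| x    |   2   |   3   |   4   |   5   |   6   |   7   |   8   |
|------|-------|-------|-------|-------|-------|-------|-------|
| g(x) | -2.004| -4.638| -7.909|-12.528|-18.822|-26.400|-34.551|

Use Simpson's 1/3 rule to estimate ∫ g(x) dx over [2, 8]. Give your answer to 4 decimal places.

-88.0937

h = 1, n = 6.
(h/3)·[y₀ + 4y₁ + 2y₂ + 4y₃ + 2y₄ + 4y₅ + y₆] = 0.333333·(-264.281) = -88.0937.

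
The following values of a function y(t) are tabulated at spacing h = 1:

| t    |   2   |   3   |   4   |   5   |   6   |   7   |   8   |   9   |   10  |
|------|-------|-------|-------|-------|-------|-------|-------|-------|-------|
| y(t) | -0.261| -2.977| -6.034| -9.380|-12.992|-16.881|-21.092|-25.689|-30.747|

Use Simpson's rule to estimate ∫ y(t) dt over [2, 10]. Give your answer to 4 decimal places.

-110.3173

h = 1, n = 8.
(h/3)·[y₀ + 4y₁ + 2y₂ + 4y₃ + 2y₄ + 4y₅ + 2y₆ + 4y₇ + y₈] = 0.333333·(-330.952) = -110.3173.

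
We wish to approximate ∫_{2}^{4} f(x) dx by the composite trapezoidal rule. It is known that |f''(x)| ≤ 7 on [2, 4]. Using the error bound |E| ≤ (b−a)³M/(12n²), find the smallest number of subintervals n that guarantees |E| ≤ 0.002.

49

Need 56/(12n²) ≤ 0.002.
n² ≥ 56/(12·0.002) = 2333.33 ⇒ n ≥ 48.3046, so the smallest n is 49.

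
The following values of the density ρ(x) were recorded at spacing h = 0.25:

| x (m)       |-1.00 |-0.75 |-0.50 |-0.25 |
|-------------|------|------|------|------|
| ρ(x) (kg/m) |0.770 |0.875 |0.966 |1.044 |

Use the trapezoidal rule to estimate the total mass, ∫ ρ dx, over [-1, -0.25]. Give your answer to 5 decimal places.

0.68700

h = 0.25, n = 3.
(h/2)·[y₀ + 2y₁ + 2y₂ + y₃] = 0.125·(5.496) = 0.68700.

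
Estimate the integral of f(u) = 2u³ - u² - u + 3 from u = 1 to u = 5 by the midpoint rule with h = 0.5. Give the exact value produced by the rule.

269.25

h = (5 − 1)/8 = 0.5.
Midpoints m₁,…,m₈ = 1.25, 1.75, 2.25, 2.75, 3.25, 3.75, 4.25, 4.75.
f(m₁)=4.09375, f(m₂)=8.90625, f(m₃)=18.46875, f(m₄)=34.28125, f(m₅)=57.84375, f(m₆)=90.65625, f(m₇)=134.21875, f(m₈)=190.03125.
h·[f(m₁) + f(m₂) + f(m₃) + f(m₄) + f(m₅) + f(m₆) + f(m₇) + f(m₈)] = 0.5·(538.5) = 269.25.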